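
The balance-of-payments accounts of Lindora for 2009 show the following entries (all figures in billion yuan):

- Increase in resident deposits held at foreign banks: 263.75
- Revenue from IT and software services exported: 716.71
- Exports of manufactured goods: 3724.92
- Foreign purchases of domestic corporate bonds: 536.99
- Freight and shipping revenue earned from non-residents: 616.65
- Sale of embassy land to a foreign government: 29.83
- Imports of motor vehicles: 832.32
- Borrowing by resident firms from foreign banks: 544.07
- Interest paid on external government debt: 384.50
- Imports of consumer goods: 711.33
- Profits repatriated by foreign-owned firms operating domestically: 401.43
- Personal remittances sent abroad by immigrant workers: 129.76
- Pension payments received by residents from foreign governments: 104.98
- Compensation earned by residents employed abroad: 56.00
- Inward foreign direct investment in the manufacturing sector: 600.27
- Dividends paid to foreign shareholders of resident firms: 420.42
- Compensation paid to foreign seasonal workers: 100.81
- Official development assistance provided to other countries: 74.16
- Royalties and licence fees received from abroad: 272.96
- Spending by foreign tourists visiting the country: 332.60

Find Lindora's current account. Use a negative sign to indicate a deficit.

2770.09

Goods: -711.33 + 3724.92 - 832.32 = 2181.27
Services: 616.65 + 332.60 + 272.96 + 716.71 = 1938.92
Primary income: -100.81 + 56.00 - 401.43 - 420.42 - 384.50 = -1251.16
Secondary income: 104.98 - 74.16 - 129.76 = -98.94
Current account = 2181.27 + 1938.92 + (-1251.16) + (-98.94) = 2770.09
(Excluded from the current account — financial account: increase in resident deposits held at foreign banks 263.75, foreign purchases of domestic corporate bonds 536.99, borrowing by resident firms from foreign banks 544.07, inward foreign direct investment in the manufacturing sector 600.27; capital account: sale of embassy land to a foreign government 29.83.)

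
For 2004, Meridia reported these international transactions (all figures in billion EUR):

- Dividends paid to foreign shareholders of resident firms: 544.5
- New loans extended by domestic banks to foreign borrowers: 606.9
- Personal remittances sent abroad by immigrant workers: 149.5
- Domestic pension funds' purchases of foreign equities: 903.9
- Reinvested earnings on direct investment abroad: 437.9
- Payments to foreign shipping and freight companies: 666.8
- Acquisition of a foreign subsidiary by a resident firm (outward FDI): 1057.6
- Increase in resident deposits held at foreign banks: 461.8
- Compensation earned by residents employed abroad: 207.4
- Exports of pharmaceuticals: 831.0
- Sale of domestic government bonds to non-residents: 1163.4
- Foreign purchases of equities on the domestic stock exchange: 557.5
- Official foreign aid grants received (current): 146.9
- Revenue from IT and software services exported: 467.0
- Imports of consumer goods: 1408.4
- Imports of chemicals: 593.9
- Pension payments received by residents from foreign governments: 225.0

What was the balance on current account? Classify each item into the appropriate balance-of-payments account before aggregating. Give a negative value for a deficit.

Goods: -593.9 - 1408.4 + 831.0 = -1171.3
Services: 467.0 - 666.8 = -199.8
Primary income: -544.5 + 207.4 + 437.9 = 100.8
Secondary income: 146.9 + 225.0 - 149.5 = 222.4
Current account = (-1171.3) + (-199.8) + 100.8 + 222.4 = -1047.9
(Excluded from the current account — financial account: new loans extended by domestic banks to foreign borrowers 606.9, domestic pension funds' purchases of foreign equities 903.9, acquisition of a foreign subsidiary by a resident firm (outward FDI) 1057.6, increase in resident deposits held at foreign banks 461.8, sale of domestic government bonds to non-residents 1163.4, foreign purchases of equities on the domestic stock exchange 557.5.)

-1047.9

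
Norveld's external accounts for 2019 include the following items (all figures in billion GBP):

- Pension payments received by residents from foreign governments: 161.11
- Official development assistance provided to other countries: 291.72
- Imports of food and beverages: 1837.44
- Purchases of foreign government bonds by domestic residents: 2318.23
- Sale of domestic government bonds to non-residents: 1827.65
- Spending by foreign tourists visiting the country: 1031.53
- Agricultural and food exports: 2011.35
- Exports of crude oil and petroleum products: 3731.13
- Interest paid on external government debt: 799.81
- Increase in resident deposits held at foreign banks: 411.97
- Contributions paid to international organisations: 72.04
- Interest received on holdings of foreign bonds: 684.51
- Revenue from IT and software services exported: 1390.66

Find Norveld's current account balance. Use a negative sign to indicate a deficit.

6009.28

Goods: -1837.44 + 3731.13 + 2011.35 = 3905.04
Services: 1390.66 + 1031.53 = 2422.19
Primary income: -799.81 + 684.51 = -115.30
Secondary income: -72.04 + 161.11 - 291.72 = -202.65
Current account = 3905.04 + 2422.19 + (-115.30) + (-202.65) = 6009.28
(Excluded from the current account — financial account: purchases of foreign government bonds by domestic residents 2318.23, sale of domestic government bonds to non-residents 1827.65, increase in resident deposits held at foreign banks 411.97.)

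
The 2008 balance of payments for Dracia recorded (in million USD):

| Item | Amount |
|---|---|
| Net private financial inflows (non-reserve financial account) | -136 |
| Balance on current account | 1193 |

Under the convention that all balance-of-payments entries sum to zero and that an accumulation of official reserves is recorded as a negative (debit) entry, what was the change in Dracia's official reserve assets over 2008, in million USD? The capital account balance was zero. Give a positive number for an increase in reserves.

1057

Official reserve transactions balance = -(1193 + (-136)) = -1057
An accumulation of reserves is recorded as a debit (negative entry), so the change in the stock of reserves is the negative of that balance.
Change in official reserves = -(-1057) = 1057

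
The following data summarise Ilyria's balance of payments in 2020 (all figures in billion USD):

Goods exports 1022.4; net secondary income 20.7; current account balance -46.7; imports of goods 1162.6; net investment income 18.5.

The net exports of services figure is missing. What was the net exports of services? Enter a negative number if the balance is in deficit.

Current account = goods balance + services balance + net primary income + net secondary income
Sum of the known components = -101.0
Net exports of services = CA - (known components) = -46.7 - (-101.0) = 54.3

54.3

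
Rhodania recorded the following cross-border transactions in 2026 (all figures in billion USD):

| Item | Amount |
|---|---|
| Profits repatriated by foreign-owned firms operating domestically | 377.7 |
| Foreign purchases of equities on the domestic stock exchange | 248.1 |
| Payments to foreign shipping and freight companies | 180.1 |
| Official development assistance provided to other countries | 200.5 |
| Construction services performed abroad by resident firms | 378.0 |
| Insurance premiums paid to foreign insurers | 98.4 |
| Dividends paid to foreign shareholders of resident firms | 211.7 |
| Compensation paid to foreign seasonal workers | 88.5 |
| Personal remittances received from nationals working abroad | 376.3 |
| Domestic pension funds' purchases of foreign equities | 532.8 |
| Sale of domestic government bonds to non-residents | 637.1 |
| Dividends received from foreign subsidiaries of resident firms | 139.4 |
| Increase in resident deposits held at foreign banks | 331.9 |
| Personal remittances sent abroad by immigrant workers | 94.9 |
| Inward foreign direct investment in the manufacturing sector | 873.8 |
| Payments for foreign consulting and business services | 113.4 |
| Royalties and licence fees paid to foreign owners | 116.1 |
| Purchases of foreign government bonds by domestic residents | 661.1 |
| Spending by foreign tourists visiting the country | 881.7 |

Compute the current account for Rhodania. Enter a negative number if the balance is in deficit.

Services: -98.4 + 378.0 - 180.1 - 113.4 - 116.1 + 881.7 = 751.7
Primary income: -211.7 - 88.5 + 139.4 - 377.7 = -538.5
Secondary income: 376.3 - 200.5 - 94.9 = 80.9
Current account = 751.7 + (-538.5) + 80.9 = 294.1
(Excluded from the current account — financial account: foreign purchases of equities on the domestic stock exchange 248.1, domestic pension funds' purchases of foreign equities 532.8, sale of domestic government bonds to non-residents 637.1, increase in resident deposits held at foreign banks 331.9, inward foreign direct investment in the manufacturing sector 873.8, purchases of foreign government bonds by domestic residents 661.1.)

294.1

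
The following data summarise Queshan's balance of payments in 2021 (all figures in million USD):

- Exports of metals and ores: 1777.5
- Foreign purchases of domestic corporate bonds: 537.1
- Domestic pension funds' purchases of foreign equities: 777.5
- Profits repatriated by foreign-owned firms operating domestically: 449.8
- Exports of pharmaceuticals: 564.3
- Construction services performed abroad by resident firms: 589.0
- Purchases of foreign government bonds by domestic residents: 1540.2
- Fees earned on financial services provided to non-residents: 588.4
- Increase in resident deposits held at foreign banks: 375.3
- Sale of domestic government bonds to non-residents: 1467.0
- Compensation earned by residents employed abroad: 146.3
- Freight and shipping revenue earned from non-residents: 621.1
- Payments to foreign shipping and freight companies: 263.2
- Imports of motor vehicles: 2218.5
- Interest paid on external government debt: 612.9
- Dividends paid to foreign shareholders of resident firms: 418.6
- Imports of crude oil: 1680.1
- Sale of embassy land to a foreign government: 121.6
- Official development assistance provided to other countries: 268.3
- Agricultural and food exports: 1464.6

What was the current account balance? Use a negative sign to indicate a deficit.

-160.2

Goods: 564.3 - 2218.5 + 1777.5 - 1680.1 + 1464.6 = -92.2
Services: 588.4 - 263.2 + 621.1 + 589.0 = 1535.3
Primary income: -449.8 + 146.3 - 418.6 - 612.9 = -1335.0
Secondary income: -268.3
Current account = (-92.2) + 1535.3 + (-1335.0) + (-268.3) = -160.2
(Excluded from the current account — financial account: foreign purchases of domestic corporate bonds 537.1, domestic pension funds' purchases of foreign equities 777.5, purchases of foreign government bonds by domestic residents 1540.2, increase in resident deposits held at foreign banks 375.3, sale of domestic government bonds to non-residents 1467.0; capital account: sale of embassy land to a foreign government 121.6.)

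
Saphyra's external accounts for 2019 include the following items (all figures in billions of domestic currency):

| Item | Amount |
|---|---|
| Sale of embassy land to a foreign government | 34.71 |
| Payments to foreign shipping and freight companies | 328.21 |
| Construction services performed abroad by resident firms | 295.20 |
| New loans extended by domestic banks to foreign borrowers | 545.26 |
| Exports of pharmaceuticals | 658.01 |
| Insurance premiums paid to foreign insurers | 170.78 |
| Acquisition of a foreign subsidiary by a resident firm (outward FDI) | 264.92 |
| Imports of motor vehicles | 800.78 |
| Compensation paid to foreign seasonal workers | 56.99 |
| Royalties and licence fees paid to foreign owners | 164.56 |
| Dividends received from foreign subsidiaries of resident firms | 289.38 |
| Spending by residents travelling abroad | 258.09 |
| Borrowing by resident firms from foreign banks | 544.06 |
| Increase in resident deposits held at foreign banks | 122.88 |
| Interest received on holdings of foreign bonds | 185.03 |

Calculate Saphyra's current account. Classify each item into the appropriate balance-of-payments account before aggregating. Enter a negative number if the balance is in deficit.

Goods: -800.78 + 658.01 = -142.77
Services: -258.09 - 164.56 - 170.78 - 328.21 + 295.20 = -626.44
Primary income: 185.03 - 56.99 + 289.38 = 417.42
Current account = (-142.77) + (-626.44) + 417.42 = -351.79
(Excluded from the current account — capital account: sale of embassy land to a foreign government 34.71; financial account: new loans extended by domestic banks to foreign borrowers 545.26, acquisition of a foreign subsidiary by a resident firm (outward FDI) 264.92, borrowing by resident firms from foreign banks 544.06, increase in resident deposits held at foreign banks 122.88.)

-351.79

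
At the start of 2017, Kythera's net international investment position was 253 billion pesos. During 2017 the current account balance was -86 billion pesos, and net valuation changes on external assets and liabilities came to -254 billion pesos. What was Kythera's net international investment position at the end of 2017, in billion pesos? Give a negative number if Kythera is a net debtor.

Change in NIIP = current account + net valuation change = -86 + (-254) = -340
End-of-year NIIP = 253 + (-340) = -87

-87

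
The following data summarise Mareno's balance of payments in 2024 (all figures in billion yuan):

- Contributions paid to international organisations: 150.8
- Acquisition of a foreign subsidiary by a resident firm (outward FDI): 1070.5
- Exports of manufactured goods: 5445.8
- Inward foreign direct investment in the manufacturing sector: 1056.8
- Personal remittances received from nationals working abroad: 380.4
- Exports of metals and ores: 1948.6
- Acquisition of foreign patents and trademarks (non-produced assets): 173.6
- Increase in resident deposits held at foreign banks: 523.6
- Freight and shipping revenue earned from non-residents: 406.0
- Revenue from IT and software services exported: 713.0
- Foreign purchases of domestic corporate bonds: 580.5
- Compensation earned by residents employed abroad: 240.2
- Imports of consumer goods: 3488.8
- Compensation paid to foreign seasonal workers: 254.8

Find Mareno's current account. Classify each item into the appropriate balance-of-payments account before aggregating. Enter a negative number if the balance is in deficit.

5239.6

Goods: 1948.6 - 3488.8 + 5445.8 = 3905.6
Services: 713.0 + 406.0 = 1119.0
Primary income: -254.8 + 240.2 = -14.6
Secondary income: 380.4 - 150.8 = 229.6
Current account = 3905.6 + 1119.0 + (-14.6) + 229.6 = 5239.6
(Excluded from the current account — financial account: acquisition of a foreign subsidiary by a resident firm (outward FDI) 1070.5, inward foreign direct investment in the manufacturing sector 1056.8, increase in resident deposits held at foreign banks 523.6, foreign purchases of domestic corporate bonds 580.5; capital account: acquisition of foreign patents and trademarks (non-produced assets) 173.6.)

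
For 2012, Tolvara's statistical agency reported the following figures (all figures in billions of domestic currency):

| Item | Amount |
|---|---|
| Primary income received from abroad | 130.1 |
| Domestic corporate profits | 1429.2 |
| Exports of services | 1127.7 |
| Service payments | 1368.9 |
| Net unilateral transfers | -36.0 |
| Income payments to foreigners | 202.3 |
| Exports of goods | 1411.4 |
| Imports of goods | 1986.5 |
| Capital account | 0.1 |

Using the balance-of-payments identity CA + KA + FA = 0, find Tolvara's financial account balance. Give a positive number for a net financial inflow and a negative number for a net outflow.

924.4

Goods balance = 1411.4 - 1986.5 = -575.1
Services balance = 1127.7 - 1368.9 = -241.2
Trade balance (goods + services) = -575.1 + (-241.2) = -816.3
Net primary income = 130.1 - 202.3 = -72.2
Net secondary income = -36.0
Current account = -816.3 + (-72.2) + (-36.0) = -924.5
Financial account = -(-924.5 + 0.1) = 924.4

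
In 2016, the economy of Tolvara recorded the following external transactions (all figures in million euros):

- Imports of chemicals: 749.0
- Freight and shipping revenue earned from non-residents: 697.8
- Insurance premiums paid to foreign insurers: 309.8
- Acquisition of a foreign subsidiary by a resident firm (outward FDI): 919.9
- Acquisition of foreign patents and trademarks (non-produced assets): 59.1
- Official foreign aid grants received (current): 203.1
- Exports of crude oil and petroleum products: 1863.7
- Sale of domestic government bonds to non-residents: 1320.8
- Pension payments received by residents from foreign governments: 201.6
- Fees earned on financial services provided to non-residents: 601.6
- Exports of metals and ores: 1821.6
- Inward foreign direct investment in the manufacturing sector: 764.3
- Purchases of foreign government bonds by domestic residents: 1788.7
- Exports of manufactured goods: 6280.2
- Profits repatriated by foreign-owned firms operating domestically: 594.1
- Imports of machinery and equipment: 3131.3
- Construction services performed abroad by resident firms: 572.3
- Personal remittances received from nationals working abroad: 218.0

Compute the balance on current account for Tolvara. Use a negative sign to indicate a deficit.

7675.7

Goods: -749.0 + 1821.6 + 1863.7 - 3131.3 + 6280.2 = 6085.2
Services: 697.8 + 572.3 - 309.8 + 601.6 = 1561.9
Primary income: -594.1
Secondary income: 218.0 + 201.6 + 203.1 = 622.7
Current account = 6085.2 + 1561.9 + (-594.1) + 622.7 = 7675.7
(Excluded from the current account — financial account: acquisition of a foreign subsidiary by a resident firm (outward FDI) 919.9, sale of domestic government bonds to non-residents 1320.8, inward foreign direct investment in the manufacturing sector 764.3, purchases of foreign government bonds by domestic residents 1788.7; capital account: acquisition of foreign patents and trademarks (non-produced assets) 59.1.)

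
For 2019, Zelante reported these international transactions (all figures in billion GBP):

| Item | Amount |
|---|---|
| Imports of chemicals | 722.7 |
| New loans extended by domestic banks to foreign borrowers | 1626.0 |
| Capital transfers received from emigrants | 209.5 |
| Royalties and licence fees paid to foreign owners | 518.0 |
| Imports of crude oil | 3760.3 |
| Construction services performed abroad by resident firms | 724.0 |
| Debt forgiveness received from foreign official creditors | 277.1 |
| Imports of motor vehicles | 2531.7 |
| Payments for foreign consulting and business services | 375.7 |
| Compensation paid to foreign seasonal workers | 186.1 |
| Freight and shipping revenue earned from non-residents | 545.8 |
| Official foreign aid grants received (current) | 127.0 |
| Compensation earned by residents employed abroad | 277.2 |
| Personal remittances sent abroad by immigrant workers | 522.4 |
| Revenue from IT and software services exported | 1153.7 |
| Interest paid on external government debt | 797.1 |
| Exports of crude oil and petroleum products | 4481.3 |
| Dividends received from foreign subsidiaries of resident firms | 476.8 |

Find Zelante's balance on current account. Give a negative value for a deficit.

Goods: -722.7 - 3760.3 + 4481.3 - 2531.7 = -2533.4
Services: -375.7 + 545.8 - 518.0 + 724.0 + 1153.7 = 1529.8
Primary income: -186.1 - 797.1 + 277.2 + 476.8 = -229.2
Secondary income: 127.0 - 522.4 = -395.4
Current account = (-2533.4) + 1529.8 + (-229.2) + (-395.4) = -1628.2
(Excluded from the current account — financial account: new loans extended by domestic banks to foreign borrowers 1626.0; capital account: capital transfers received from emigrants 209.5, debt forgiveness received from foreign official creditors 277.1.)

-1628.2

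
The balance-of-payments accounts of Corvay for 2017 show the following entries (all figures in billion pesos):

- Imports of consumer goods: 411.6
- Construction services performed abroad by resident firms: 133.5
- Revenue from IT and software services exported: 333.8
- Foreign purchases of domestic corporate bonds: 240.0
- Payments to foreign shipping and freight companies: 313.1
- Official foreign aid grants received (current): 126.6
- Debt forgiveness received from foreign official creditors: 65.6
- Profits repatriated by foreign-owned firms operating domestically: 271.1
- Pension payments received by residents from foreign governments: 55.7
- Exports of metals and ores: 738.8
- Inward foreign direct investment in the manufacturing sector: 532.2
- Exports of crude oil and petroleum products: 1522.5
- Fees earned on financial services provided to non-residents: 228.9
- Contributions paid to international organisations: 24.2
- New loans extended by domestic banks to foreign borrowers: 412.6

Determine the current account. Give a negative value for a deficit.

Goods: 738.8 + 1522.5 - 411.6 = 1849.7
Services: 228.9 + 133.5 + 333.8 - 313.1 = 383.1
Primary income: -271.1
Secondary income: 126.6 + 55.7 - 24.2 = 158.1
Current account = 1849.7 + 383.1 + (-271.1) + 158.1 = 2119.8
(Excluded from the current account — financial account: foreign purchases of domestic corporate bonds 240.0, inward foreign direct investment in the manufacturing sector 532.2, new loans extended by domestic banks to foreign borrowers 412.6; capital account: debt forgiveness received from foreign official creditors 65.6.)

2119.8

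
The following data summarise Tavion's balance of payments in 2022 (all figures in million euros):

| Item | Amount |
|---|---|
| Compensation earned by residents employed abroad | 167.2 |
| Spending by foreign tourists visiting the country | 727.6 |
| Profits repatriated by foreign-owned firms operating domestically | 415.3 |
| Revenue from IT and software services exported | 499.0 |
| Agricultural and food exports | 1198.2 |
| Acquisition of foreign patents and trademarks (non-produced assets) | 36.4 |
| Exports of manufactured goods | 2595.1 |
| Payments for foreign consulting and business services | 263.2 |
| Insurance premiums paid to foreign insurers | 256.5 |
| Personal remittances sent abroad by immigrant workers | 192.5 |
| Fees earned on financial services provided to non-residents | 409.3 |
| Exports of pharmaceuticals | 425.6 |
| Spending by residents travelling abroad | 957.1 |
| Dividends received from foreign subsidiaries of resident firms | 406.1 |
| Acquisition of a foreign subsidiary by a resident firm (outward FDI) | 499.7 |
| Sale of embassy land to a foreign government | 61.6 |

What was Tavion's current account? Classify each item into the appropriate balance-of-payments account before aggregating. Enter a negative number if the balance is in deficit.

Goods: 1198.2 + 2595.1 + 425.6 = 4218.9
Services: -263.2 + 409.3 + 499.0 + 727.6 - 957.1 - 256.5 = 159.1
Primary income: -415.3 + 167.2 + 406.1 = 158.0
Secondary income: -192.5
Current account = 4218.9 + 159.1 + 158.0 + (-192.5) = 4343.5
(Excluded from the current account — capital account: acquisition of foreign patents and trademarks (non-produced assets) 36.4, sale of embassy land to a foreign government 61.6; financial account: acquisition of a foreign subsidiary by a resident firm (outward FDI) 499.7.)

4343.5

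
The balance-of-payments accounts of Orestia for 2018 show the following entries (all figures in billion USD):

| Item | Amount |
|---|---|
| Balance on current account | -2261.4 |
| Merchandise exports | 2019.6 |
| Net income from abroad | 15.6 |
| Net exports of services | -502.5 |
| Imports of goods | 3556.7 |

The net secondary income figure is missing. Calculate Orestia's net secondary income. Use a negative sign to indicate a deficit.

Current account = goods balance + services balance + net primary income + net secondary income
Sum of the known components = -2024.0
Net secondary income = CA - (known components) = -2261.4 - (-2024.0) = -237.4

-237.4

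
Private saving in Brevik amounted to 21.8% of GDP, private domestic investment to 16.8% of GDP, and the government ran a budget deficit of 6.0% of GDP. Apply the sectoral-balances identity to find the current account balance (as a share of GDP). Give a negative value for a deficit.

-1.0

By the sectoral-balances identity, CA = (S_private - I) + (T - G).
Private balance = 21.8 - 16.8 = 5.0
Government balance (T - G) = -6.0
CA = 5.0 + (-6.0) = -1.0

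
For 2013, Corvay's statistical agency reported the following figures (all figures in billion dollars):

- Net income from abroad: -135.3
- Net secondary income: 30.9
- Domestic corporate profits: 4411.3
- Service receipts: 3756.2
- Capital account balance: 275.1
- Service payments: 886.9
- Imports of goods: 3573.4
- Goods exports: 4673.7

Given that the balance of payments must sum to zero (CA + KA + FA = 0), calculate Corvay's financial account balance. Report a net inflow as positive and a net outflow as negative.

Goods balance = 4673.7 - 3573.4 = 1100.3
Services balance = 3756.2 - 886.9 = 2869.3
Trade balance (goods + services) = 1100.3 + 2869.3 = 3969.6
Net primary income = -135.3
Net secondary income = 30.9
Current account = 3969.6 + (-135.3) + 30.9 = 3865.2
Financial account = -(3865.2 + 275.1) = -4140.3

-4140.3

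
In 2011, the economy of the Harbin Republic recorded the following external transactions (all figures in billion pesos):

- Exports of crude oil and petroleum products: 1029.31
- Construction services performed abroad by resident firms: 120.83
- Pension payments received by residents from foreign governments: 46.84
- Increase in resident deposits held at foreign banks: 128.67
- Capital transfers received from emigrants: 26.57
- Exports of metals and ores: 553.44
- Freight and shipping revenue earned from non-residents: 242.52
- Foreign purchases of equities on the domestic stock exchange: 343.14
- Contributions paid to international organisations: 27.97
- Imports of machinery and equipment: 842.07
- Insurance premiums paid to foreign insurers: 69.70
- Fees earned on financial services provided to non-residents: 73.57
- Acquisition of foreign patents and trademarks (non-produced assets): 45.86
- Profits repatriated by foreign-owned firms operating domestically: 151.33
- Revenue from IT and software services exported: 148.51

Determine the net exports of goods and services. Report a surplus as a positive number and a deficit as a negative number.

1256.41

Goods: 1029.31 - 842.07 + 553.44 = 740.68
Services: 242.52 + 148.51 + 120.83 + 73.57 - 69.70 = 515.73
Trade balance = 740.68 + 515.73 = 1256.41
(Excluded from the trade balance — secondary income: pension payments received by residents from foreign governments 46.84, contributions paid to international organisations 27.97; financial account: increase in resident deposits held at foreign banks 128.67, foreign purchases of equities on the domestic stock exchange 343.14; capital account: capital transfers received from emigrants 26.57, acquisition of foreign patents and trademarks (non-produced assets) 45.86; primary income: profits repatriated by foreign-owned firms operating domestically 151.33.)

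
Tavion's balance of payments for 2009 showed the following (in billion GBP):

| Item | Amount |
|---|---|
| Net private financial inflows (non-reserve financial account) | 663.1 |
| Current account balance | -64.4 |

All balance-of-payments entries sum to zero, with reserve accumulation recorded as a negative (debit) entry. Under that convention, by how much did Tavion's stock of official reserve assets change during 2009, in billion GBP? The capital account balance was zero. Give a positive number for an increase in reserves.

598.7

Official reserve transactions balance = -((-64.4) + 663.1) = -598.7
An accumulation of reserves is recorded as a debit (negative entry), so the change in the stock of reserves is the negative of that balance.
Change in official reserves = -(-598.7) = 598.7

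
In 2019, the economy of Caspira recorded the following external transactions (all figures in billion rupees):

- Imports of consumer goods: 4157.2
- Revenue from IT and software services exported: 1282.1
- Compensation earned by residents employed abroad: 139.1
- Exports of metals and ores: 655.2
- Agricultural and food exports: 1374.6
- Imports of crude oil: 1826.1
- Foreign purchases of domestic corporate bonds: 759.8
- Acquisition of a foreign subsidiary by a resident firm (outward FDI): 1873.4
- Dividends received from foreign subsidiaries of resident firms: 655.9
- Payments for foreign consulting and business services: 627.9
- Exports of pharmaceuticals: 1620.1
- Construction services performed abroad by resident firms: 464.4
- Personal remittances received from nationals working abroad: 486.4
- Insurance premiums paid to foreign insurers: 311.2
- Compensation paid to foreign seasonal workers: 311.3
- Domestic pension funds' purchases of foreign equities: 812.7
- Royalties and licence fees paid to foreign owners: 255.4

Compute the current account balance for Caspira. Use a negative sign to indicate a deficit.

Goods: 655.2 - 4157.2 + 1620.1 + 1374.6 - 1826.1 = -2333.4
Services: -255.4 + 1282.1 + 464.4 - 311.2 - 627.9 = 552.0
Primary income: -311.3 + 139.1 + 655.9 = 483.7
Secondary income: 486.4
Current account = (-2333.4) + 552.0 + 483.7 + 486.4 = -811.3
(Excluded from the current account — financial account: foreign purchases of domestic corporate bonds 759.8, acquisition of a foreign subsidiary by a resident firm (outward FDI) 1873.4, domestic pension funds' purchases of foreign equities 812.7.)

-811.3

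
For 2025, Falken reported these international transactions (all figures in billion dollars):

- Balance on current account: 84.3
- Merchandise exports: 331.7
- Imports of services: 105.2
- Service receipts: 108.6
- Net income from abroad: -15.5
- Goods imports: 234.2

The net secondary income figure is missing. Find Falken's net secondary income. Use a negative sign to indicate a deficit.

-1.1

Current account = goods balance + services balance + net primary income + net secondary income
Sum of the known components = 85.4
Net secondary income = CA - (known components) = 84.3 - 85.4 = -1.1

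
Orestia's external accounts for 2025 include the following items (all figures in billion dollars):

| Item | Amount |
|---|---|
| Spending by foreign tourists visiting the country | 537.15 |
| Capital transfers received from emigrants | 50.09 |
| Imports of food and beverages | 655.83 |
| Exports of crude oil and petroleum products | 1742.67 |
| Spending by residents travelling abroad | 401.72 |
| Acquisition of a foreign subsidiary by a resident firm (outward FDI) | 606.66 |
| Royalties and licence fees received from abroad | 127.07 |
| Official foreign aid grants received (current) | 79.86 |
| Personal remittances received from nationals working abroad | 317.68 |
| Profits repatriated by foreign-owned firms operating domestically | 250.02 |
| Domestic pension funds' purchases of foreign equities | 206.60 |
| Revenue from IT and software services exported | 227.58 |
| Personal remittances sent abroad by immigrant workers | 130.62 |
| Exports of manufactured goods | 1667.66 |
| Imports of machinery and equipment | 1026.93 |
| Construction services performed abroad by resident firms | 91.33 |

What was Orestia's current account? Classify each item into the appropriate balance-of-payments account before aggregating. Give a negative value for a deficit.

Goods: -655.83 - 1026.93 + 1667.66 + 1742.67 = 1727.57
Services: 537.15 + 127.07 - 401.72 + 227.58 + 91.33 = 581.41
Primary income: -250.02
Secondary income: 79.86 + 317.68 - 130.62 = 266.92
Current account = 1727.57 + 581.41 + (-250.02) + 266.92 = 2325.88
(Excluded from the current account — capital account: capital transfers received from emigrants 50.09; financial account: acquisition of a foreign subsidiary by a resident firm (outward FDI) 606.66, domestic pension funds' purchases of foreign equities 206.60.)

2325.88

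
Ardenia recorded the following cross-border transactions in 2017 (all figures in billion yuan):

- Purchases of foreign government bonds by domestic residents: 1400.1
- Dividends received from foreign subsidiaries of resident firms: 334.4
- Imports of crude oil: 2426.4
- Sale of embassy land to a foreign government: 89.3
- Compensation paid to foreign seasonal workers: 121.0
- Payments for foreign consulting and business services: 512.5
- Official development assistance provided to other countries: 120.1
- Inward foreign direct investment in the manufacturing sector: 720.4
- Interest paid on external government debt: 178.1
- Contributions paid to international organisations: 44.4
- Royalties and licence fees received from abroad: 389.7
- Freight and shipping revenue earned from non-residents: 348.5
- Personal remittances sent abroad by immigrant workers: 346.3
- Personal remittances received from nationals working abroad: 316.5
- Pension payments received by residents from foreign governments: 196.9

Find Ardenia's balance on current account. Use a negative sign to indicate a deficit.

-2162.8

Goods: -2426.4
Services: 348.5 + 389.7 - 512.5 = 225.7
Primary income: 334.4 - 178.1 - 121.0 = 35.3
Secondary income: -120.1 + 316.5 + 196.9 - 346.3 - 44.4 = 2.6
Current account = (-2426.4) + 225.7 + 35.3 + 2.6 = -2162.8
(Excluded from the current account — financial account: purchases of foreign government bonds by domestic residents 1400.1, inward foreign direct investment in the manufacturing sector 720.4; capital account: sale of embassy land to a foreign government 89.3.)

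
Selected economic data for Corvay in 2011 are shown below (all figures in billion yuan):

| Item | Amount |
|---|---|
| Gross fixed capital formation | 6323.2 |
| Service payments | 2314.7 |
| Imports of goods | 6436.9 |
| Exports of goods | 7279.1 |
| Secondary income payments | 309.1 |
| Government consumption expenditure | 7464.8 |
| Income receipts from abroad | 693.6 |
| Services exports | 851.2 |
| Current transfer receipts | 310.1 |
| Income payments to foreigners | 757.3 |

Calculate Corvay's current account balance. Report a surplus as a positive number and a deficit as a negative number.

-684.0

Goods balance = 7279.1 - 6436.9 = 842.2
Services balance = 851.2 - 2314.7 = -1463.5
Trade balance (goods + services) = 842.2 + (-1463.5) = -621.3
Net primary income = 693.6 - 757.3 = -63.7
Net secondary income = 310.1 - 309.1 = 1.0
Current account = -621.3 + (-63.7) + 1.0 = -684.0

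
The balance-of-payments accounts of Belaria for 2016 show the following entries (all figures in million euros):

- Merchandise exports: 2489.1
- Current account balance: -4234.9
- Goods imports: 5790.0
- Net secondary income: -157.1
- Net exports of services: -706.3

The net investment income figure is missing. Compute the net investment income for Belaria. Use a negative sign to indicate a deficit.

Current account = goods balance + services balance + net primary income + net secondary income
Sum of the known components = -4164.3
Net investment income = CA - (known components) = -4234.9 - (-4164.3) = -70.6

-70.6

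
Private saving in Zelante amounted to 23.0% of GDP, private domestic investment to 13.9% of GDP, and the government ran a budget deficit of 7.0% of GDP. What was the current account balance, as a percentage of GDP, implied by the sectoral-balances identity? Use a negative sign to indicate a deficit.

2.1

By the sectoral-balances identity, CA = (S_private - I) + (T - G).
Private balance = 23.0 - 13.9 = 9.1
Government balance (T - G) = -7.0
CA = 9.1 + (-7.0) = 2.1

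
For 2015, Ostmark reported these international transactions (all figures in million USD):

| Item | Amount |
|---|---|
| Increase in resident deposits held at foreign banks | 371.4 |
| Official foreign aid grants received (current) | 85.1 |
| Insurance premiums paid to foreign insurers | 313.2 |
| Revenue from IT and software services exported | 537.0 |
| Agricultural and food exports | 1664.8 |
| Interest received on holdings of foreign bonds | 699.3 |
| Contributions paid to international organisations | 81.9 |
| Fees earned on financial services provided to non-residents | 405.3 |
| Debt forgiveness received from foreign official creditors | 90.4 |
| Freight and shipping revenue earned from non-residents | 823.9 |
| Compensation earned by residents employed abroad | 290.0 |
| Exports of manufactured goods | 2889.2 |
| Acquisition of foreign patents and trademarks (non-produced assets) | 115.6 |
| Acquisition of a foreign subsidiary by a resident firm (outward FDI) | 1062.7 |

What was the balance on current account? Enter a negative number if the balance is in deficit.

Goods: 1664.8 + 2889.2 = 4554.0
Services: 405.3 + 823.9 + 537.0 - 313.2 = 1453.0
Primary income: 290.0 + 699.3 = 989.3
Secondary income: 85.1 - 81.9 = 3.2
Current account = 4554.0 + 1453.0 + 989.3 + 3.2 = 6999.5
(Excluded from the current account — financial account: increase in resident deposits held at foreign banks 371.4, acquisition of a foreign subsidiary by a resident firm (outward FDI) 1062.7; capital account: debt forgiveness received from foreign official creditors 90.4, acquisition of foreign patents and trademarks (non-produced assets) 115.6.)

6999.5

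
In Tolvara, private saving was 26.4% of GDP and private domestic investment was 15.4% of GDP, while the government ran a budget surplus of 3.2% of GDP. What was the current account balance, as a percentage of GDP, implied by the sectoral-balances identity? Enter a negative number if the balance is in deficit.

14.2

By the sectoral-balances identity, CA = (S_private - I) + (T - G).
Private balance = 26.4 - 15.4 = 11.0
Government balance (T - G) = 3.2
CA = 11.0 + 3.2 = 14.2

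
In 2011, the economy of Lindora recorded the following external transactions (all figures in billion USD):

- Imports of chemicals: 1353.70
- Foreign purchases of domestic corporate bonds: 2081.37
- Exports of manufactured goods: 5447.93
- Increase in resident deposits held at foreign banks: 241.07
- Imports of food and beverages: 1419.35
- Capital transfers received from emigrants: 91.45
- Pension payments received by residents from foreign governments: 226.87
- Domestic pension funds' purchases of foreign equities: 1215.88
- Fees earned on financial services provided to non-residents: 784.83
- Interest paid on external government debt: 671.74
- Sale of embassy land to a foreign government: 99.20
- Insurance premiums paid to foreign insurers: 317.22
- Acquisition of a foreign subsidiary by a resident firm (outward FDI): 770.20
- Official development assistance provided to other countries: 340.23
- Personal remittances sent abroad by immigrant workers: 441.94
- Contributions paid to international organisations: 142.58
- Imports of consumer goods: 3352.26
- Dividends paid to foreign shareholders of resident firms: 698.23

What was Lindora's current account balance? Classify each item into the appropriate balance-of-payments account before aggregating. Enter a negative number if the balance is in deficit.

-2277.62

Goods: -1419.35 - 1353.70 - 3352.26 + 5447.93 = -677.38
Services: -317.22 + 784.83 = 467.61
Primary income: -698.23 - 671.74 = -1369.97
Secondary income: -142.58 - 441.94 + 226.87 - 340.23 = -697.88
Current account = (-677.38) + 467.61 + (-1369.97) + (-697.88) = -2277.62
(Excluded from the current account — financial account: foreign purchases of domestic corporate bonds 2081.37, increase in resident deposits held at foreign banks 241.07, domestic pension funds' purchases of foreign equities 1215.88, acquisition of a foreign subsidiary by a resident firm (outward FDI) 770.20; capital account: capital transfers received from emigrants 91.45, sale of embassy land to a foreign government 99.20.)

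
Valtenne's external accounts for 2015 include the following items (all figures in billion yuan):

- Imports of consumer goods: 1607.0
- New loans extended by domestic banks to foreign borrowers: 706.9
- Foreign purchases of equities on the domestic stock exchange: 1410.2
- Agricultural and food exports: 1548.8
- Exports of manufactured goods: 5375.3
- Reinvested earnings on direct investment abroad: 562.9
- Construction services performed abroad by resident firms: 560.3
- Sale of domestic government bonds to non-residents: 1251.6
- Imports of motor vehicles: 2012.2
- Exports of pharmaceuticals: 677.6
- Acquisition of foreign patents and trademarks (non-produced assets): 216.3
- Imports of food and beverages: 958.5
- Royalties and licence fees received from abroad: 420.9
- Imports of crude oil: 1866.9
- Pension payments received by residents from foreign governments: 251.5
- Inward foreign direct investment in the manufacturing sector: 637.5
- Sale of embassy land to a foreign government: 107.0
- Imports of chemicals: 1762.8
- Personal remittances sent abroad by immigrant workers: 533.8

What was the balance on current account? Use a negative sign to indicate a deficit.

656.1

Goods: -1607.0 + 677.6 - 1762.8 - 1866.9 - 2012.2 + 5375.3 - 958.5 + 1548.8 = -605.7
Services: 420.9 + 560.3 = 981.2
Primary income: 562.9
Secondary income: -533.8 + 251.5 = -282.3
Current account = (-605.7) + 981.2 + 562.9 + (-282.3) = 656.1
(Excluded from the current account — financial account: new loans extended by domestic banks to foreign borrowers 706.9, foreign purchases of equities on the domestic stock exchange 1410.2, sale of domestic government bonds to non-residents 1251.6, inward foreign direct investment in the manufacturing sector 637.5; capital account: acquisition of foreign patents and trademarks (non-produced assets) 216.3, sale of embassy land to a foreign government 107.0.)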